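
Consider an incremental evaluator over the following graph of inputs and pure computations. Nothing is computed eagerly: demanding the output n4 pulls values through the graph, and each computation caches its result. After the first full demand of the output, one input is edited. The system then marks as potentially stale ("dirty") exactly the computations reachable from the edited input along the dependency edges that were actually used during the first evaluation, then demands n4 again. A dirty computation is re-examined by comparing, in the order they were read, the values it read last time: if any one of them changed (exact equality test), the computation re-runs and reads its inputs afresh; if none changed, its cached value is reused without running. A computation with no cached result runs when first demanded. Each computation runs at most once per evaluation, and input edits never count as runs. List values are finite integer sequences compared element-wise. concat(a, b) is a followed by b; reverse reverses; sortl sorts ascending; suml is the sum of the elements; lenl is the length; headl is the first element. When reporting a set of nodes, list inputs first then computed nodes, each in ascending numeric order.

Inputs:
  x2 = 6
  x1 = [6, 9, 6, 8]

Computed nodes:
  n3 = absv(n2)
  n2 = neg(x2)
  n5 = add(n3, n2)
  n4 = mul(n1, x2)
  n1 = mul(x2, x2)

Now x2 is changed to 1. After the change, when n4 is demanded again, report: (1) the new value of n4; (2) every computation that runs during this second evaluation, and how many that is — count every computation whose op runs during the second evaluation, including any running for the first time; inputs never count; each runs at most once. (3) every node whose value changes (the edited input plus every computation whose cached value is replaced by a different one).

n4 now evaluates to 1.
Run set: n1, n4 (2 run).
Changed values: x2, n1, n4.

Initial pass — values computed on the first demand:
  n1 = mul(6, 6) = 36
  n4 = mul(36, 6) = 216

Second demand — change propagation:
  n1: re-runs because x2 6->1; x2 6->1; new result 1.
  n4: re-runs because n1 36->1; x2 6->1; new result 1.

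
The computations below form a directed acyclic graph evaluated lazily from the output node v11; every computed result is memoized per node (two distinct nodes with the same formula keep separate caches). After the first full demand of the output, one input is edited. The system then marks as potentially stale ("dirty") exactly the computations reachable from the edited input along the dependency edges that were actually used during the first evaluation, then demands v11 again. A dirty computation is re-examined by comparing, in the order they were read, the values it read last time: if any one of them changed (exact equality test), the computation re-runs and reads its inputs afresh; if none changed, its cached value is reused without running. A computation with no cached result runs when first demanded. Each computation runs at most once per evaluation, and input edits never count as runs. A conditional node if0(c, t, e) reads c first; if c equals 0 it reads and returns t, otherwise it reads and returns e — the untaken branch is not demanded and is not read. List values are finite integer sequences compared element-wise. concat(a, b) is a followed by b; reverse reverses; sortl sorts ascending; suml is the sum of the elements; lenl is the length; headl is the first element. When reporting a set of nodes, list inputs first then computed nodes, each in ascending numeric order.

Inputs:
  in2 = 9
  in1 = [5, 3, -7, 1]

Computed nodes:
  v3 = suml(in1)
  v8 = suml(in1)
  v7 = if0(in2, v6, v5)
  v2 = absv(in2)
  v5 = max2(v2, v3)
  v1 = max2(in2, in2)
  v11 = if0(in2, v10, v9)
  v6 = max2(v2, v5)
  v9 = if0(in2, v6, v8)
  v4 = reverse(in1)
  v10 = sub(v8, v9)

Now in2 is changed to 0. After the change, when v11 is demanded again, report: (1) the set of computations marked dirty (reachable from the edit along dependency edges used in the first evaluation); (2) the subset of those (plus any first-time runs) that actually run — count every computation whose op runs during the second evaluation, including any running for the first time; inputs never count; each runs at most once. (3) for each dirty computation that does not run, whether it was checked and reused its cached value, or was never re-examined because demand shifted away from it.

First demand of the output computes:
  v8 = suml([5, 3, -7, 1]) = 2
  v9 = if0(in2=9 -> else branch v8) = 2
  v11 = if0(in2=9 -> else branch v9) = 2

After the edit, cleaning proceeds:
  v2: had never run; runs now, result 0.
  v3: had never run; runs now, result 2.
  v5: had never run; runs now, result 2.
  v6: had never run; runs now, result 2.
  v9: a read changed (in2 9->0) — executes, giving 2 — identical to its old value.
  v10: had never run; runs now, result 0.
  v11: a read changed (in2 9->0) — executes, giving 0.

Note the branch switch — v2, v3, v5, v6, v10 had no cache and run now for the first time.

The edit dirties: v9, v11.
7 computations run: v2, v3, v5, v6, v9, v10, v11.
No dirty computation escaped a run.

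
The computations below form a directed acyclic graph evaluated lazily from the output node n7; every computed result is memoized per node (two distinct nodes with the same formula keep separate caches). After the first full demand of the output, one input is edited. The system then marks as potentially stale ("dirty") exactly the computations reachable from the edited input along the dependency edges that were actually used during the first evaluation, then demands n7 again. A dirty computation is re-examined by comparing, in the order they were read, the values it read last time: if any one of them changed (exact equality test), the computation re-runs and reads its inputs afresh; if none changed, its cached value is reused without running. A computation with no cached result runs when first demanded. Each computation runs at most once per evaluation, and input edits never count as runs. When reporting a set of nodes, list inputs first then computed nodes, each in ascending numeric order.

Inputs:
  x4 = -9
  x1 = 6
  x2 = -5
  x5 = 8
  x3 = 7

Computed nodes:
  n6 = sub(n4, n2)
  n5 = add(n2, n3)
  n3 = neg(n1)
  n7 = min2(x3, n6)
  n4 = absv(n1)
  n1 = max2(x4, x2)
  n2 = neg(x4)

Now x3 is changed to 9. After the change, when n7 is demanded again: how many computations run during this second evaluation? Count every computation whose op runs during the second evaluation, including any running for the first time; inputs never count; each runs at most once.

1 computations run: n7.

First demand of the output computes:
  n1 = max2(-9, -5) = -5
  n2 = neg(-9) = 9
  n4 = absv(-5) = 5
  n6 = sub(5, 9) = -4
  n7 = min2(7, -4) = -4

After the edit, cleaning proceeds:
  n7: a read changed (x3 7->9) — executes, giving -4 — identical to its old value.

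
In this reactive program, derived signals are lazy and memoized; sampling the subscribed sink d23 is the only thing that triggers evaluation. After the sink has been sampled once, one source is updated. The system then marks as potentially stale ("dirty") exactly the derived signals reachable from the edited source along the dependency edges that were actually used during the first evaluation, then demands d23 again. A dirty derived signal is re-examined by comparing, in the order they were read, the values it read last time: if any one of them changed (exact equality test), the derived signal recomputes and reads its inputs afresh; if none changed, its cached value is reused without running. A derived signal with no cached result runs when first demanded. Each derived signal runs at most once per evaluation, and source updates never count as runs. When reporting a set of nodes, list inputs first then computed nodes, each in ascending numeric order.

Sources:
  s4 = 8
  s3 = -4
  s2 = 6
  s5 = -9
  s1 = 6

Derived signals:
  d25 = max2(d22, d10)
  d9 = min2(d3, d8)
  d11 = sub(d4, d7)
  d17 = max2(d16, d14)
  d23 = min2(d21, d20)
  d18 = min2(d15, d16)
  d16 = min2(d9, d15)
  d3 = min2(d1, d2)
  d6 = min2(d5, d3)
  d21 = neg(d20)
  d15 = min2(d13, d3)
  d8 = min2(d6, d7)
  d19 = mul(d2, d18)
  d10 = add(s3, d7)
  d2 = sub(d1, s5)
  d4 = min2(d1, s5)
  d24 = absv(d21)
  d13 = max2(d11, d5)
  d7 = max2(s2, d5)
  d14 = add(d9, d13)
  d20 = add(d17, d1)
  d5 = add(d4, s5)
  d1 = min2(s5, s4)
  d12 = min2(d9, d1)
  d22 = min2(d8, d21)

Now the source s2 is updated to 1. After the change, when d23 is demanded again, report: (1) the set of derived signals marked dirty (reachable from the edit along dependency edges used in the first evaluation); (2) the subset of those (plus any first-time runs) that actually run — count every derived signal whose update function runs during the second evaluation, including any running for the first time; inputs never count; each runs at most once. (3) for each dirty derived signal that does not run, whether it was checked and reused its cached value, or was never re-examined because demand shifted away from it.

First demand of the output computes:
  d1 = min2(-9, 8) = -9
  d2 = sub(-9, -9) = 0
  d3 = min2(-9, 0) = -9
  d4 = min2(-9, -9) = -9
  d5 = add(-9, -9) = -18
  d6 = min2(-18, -9) = -18
  d7 = max2(6, -18) = 6
  d8 = min2(-18, 6) = -18
  d9 = min2(-9, -18) = -18
  d11 = sub(-9, 6) = -15
  d13 = max2(-15, -18) = -15
  d14 = add(-18, -15) = -33
  d15 = min2(-15, -9) = -15
  d16 = min2(-18, -15) = -18
  d17 = max2(-18, -33) = -18
  d20 = add(-18, -9) = -27
  d21 = neg(-27) = 27
  d23 = min2(27, -27) = -27

After the edit, cleaning proceeds:
  d7: a read changed (s2 6->1) — executes, giving 1.
  d8: a read changed (d7 6->1) — executes, giving -18 — identical to its old value.
  d9: dirty, but its reads are unchanged (d3 unchanged, d8 unchanged); cached -18 stands.
  d11: a read changed (d7 6->1) — executes, giving -10.
  d13: a read changed (d11 -15->-10) — executes, giving -10.
  d14: a read changed (d13 -15->-10) — executes, giving -28.
  d15: a read changed (d13 -15->-10) — executes, giving -10.
  d16: a read changed (d15 -15->-10) — executes, giving -18 — identical to its old value.
  d17: a read changed (d14 -33->-28) — executes, giving -18 — identical to its old value.
  d20: dirty, but its reads are unchanged (d17 unchanged, d1 unchanged); cached -27 stands.
  d21: dirty, but its reads are unchanged (d20 unchanged); cached 27 stands.
  d23: dirty, but its reads are unchanged (d21 unchanged, d20 unchanged); cached -27 stands.

Note where the cutoff bites: d9 is checked, finds nothing changed, and keeps its cache.

The edit dirties: d7, d8, d9, d11, d13, d14, d15, d16, d17, d20, d21, d23.
8 derived signals run: d7, d8, d11, d13, d14, d15, d16, d17.
Cache hits after checking: d9, d20, d21, d23.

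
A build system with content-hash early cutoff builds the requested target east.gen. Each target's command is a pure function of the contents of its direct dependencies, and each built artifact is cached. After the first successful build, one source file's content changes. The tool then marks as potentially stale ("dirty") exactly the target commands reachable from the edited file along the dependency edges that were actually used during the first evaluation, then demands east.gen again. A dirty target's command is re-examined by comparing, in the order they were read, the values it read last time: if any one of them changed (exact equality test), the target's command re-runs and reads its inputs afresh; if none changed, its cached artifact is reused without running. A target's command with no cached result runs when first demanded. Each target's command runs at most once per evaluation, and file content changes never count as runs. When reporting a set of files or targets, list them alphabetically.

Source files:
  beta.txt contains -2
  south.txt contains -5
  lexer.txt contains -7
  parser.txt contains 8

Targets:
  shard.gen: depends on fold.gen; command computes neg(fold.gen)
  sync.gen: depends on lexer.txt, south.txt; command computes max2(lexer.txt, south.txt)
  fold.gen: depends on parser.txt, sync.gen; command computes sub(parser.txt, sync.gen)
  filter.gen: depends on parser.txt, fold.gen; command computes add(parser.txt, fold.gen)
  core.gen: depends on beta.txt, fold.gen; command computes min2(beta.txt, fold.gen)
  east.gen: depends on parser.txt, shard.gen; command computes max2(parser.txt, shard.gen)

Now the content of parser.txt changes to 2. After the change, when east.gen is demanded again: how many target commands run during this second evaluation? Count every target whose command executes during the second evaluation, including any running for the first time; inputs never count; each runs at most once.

Target commands that run: east.gen, fold.gen, shard.gen — 3 in total.

First evaluation (everything demanded from the output):
  sync.gen = max2(-7, -5) = -5
  fold.gen = sub(8, -5) = 13
  shard.gen = neg(13) = -13
  east.gen = max2(8, -13) = 8

Propagation after the edit:
  fold.gen: runs — parser.txt 8->2; result 7.
  shard.gen: runs — fold.gen 13->7; result -7.
  east.gen: runs — parser.txt 8->2; shard.gen -13->-7; result 2.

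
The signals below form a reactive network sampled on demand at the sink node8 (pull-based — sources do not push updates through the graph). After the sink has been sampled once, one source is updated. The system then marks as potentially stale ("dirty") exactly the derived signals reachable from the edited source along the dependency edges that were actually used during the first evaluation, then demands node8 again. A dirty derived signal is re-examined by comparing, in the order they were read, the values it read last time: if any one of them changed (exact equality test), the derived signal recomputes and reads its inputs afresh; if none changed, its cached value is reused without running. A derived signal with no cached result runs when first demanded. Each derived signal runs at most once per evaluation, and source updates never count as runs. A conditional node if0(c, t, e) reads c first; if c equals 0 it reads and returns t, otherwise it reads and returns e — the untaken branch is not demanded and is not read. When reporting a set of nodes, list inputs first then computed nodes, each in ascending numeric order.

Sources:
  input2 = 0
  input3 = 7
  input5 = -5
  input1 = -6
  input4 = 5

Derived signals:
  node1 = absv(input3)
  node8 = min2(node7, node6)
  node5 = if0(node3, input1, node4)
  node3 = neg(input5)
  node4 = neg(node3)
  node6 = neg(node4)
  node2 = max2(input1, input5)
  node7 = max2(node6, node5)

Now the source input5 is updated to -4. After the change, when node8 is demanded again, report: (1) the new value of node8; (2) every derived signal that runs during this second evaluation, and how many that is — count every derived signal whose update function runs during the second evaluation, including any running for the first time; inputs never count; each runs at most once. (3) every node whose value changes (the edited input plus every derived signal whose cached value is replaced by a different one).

node8 now evaluates to 4.
Run set: node3, node4, node5, node6, node7, node8 (6 run).
Changed values: input5, node3, node4, node5, node6, node7, node8.

Initial pass — values computed on the first demand:
  node3 = neg(-5) = 5
  node4 = neg(5) = -5
  node5 = if0(node3=5 -> else branch node4) = -5
  node6 = neg(-5) = 5
  node7 = max2(5, -5) = 5
  node8 = min2(5, 5) = 5

Second demand — change propagation:
  node3: re-runs because input5 -5->-4; new result 4.
  node4: re-runs because node3 5->4; new result -4.
  node5: re-runs because node3 5->4; node4 -5->-4; new result -4.
  node6: re-runs because node4 -5->-4; new result 4.
  node7: re-runs because node6 5->4; node5 -5->-4; new result 4.
  node8: re-runs because node7 5->4; node6 5->4; new result 4.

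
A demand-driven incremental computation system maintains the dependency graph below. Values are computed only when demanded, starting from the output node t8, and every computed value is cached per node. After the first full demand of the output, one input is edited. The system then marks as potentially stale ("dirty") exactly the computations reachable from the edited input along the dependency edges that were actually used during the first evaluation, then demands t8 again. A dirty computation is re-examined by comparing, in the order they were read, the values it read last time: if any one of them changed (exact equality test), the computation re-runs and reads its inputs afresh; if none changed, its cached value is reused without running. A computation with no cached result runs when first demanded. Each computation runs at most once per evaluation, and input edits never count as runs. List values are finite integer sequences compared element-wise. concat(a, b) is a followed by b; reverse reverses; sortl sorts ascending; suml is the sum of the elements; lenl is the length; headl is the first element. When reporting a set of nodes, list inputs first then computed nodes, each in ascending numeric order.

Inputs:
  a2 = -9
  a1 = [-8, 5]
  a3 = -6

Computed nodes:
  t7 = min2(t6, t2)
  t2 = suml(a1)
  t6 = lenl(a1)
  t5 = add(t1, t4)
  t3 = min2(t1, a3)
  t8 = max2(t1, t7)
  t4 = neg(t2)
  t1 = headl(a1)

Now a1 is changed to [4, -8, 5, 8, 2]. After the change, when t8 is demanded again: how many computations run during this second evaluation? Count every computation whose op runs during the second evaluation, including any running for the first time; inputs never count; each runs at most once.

Computations that run: t1, t2, t6, t7, t8 — 5 in total.

First evaluation (everything demanded from the output):
  t1 = headl([-8, 5]) = -8
  t2 = suml([-8, 5]) = -3
  t6 = lenl([-8, 5]) = 2
  t7 = min2(2, -3) = -3
  t8 = max2(-8, -3) = -3

Propagation after the edit:
  t1: runs — a1 [-8, 5]->[4, -8, 5, 8, 2]; result 4.
  t2: runs — a1 [-8, 5]->[4, -8, 5, 8, 2]; result 11.
  t6: runs — a1 [-8, 5]->[4, -8, 5, 8, 2]; result 5.
  t7: runs — t6 2->5; t2 -3->11; result 5.
  t8: runs — t1 -8->4; t7 -3->5; result 5.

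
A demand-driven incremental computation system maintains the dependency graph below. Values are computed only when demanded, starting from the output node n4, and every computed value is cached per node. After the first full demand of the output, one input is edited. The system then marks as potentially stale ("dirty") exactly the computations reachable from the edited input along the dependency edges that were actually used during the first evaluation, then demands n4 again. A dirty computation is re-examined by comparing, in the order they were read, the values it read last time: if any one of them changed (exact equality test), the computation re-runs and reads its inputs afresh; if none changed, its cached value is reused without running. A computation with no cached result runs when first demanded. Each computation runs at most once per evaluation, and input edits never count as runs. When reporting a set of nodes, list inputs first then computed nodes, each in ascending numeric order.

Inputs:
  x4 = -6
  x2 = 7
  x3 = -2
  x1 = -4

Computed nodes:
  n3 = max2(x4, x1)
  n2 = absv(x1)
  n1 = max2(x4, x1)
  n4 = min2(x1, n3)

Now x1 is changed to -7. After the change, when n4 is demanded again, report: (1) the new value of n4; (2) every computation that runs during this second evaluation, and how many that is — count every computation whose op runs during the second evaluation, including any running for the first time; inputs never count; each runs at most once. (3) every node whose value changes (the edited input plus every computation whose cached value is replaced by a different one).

First evaluation (everything demanded from the output):
  n3 = max2(-6, -4) = -4
  n4 = min2(-4, -4) = -4

Propagation after the edit:
  n3: runs — x1 -4->-7; result -6.
  n4: runs — x1 -4->-7; n3 -4->-6; result -7.

New value of n4: -7.
Computations that run: n3, n4 — 2 in total.
Values that change: x1, n3, n4.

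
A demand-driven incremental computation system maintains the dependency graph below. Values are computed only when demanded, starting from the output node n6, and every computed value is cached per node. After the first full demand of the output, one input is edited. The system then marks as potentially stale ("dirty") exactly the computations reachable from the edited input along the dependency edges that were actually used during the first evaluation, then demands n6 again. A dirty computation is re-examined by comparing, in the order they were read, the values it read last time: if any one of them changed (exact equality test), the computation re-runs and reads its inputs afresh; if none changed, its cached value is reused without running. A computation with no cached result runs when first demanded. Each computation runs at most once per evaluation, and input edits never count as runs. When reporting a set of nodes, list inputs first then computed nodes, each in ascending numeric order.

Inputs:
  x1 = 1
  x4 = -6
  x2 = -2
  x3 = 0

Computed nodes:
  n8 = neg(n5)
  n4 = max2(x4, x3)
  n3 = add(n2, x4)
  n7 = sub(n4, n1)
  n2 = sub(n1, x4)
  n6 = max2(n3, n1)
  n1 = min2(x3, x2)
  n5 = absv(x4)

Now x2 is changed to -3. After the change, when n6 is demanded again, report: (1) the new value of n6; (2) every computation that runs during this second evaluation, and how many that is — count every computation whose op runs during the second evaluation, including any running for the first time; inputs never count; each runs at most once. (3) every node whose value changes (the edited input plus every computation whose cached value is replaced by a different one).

New value of n6: -3.
Computations that run: n1, n2, n3, n6 — 4 in total.
Values that change: x2, n1, n2, n3, n6.

First evaluation (everything demanded from the output):
  n1 = min2(0, -2) = -2
  n2 = sub(-2, -6) = 4
  n3 = add(4, -6) = -2
  n6 = max2(-2, -2) = -2

Propagation after the edit:
  n1: runs — x2 -2->-3; result -3.
  n2: runs — n1 -2->-3; result 3.
  n3: runs — n2 4->3; result -3.
  n6: runs — n3 -2->-3; n1 -2->-3; result -3.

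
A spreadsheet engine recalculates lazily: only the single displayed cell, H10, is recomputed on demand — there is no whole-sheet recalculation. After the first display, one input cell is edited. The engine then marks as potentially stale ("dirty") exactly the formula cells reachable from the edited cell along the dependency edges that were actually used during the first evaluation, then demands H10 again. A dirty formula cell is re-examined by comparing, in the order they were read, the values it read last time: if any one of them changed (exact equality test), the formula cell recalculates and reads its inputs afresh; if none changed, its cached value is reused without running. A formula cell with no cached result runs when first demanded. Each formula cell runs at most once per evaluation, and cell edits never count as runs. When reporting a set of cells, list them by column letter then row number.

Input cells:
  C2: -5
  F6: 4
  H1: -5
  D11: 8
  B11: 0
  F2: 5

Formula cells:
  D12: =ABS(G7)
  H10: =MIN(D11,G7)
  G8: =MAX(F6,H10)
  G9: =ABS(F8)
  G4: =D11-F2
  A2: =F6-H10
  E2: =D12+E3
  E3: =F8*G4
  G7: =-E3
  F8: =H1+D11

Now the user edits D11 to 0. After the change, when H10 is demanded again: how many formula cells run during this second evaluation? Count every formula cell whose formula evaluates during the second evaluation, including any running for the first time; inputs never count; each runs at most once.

First evaluation (everything demanded from the output):
  F8 = -5 + 8 = 3
  G4 = 8 - 5 = 3
  E3 = 3 * 3 = 9
  G7 = -(9) = -9
  H10 = MIN(8, -9) = -9

Propagation after the edit:
  F8: runs — D11 8->0; result -5.
  G4: runs — D11 8->0; result -5.
  E3: runs — F8 3->-5; G4 3->-5; result 25.
  G7: runs — E3 9->25; result -25.
  H10: runs — D11 8->0; G7 -9->-25; result -25.

Formula cells that run: E3, F8, G4, G7, H10 — 5 in total.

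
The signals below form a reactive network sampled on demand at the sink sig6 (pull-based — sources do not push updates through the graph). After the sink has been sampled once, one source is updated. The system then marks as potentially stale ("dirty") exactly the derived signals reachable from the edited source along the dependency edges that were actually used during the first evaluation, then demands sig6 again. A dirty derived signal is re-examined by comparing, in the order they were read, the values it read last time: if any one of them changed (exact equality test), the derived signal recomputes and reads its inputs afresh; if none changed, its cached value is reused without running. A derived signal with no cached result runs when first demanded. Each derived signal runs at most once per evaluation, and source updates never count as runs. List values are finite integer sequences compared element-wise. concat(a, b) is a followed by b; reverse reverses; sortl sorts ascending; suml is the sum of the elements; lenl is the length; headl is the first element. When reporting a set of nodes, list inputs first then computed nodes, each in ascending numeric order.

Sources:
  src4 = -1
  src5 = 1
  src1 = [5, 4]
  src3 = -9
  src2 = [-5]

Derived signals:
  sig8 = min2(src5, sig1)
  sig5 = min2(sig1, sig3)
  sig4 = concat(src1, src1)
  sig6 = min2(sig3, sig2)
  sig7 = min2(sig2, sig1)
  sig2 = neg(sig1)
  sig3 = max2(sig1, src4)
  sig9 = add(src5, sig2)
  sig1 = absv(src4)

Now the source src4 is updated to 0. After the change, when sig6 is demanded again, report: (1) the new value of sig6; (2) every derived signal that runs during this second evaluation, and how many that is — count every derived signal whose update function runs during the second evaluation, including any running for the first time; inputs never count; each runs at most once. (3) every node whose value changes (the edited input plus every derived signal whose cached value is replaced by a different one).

Initial pass — values computed on the first demand:
  sig1 = absv(-1) = 1
  sig2 = neg(1) = -1
  sig3 = max2(1, -1) = 1
  sig6 = min2(1, -1) = -1

Second demand — change propagation:
  sig1: re-runs because src4 -1->0; new result 0.
  sig2: re-runs because sig1 1->0; new result 0.
  sig3: re-runs because sig1 1->0; src4 -1->0; new result 0.
  sig6: re-runs because sig3 1->0; sig2 -1->0; new result 0.

sig6 now evaluates to 0.
Run set: sig1, sig2, sig3, sig6 (4 run).
Changed values: src4, sig1, sig2, sig3, sig6.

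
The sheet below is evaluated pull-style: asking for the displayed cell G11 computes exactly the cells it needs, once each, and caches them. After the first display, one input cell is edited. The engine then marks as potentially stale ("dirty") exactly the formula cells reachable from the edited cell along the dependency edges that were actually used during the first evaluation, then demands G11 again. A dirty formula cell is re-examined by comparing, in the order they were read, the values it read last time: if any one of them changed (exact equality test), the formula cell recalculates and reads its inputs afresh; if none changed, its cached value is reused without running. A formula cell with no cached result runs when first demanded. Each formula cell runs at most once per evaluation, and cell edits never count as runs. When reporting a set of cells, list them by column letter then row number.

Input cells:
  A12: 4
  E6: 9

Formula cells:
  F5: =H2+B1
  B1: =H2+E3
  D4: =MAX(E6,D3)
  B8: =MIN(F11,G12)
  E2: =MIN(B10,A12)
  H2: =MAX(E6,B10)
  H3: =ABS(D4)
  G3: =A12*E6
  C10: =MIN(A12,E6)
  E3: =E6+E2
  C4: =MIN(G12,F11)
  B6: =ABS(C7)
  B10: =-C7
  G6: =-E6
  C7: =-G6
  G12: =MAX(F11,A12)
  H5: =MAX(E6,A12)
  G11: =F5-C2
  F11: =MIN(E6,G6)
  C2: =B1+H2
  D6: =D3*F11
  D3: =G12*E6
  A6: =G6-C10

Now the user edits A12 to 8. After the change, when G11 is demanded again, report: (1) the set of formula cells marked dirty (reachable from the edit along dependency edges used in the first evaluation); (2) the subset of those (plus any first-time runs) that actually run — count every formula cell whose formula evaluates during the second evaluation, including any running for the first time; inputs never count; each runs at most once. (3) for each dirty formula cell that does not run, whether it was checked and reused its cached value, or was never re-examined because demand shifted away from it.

The edit dirties: B1, C2, E2, E3, F5, G11.
1 formula cells run: E2.
Cache hits after checking: B1, C2, E3, F5, G11.
Note the absorption at E2: it re-runs yet its value is the same, leaving the output's value untouched.

First demand of the output computes:
  G6 = -(9) = -9
  C7 = -(-9) = 9
  B10 = -(9) = -9
  E2 = MIN(-9, 4) = -9
  E3 = 9 + -9 = 0
  H2 = MAX(9, -9) = 9
  B1 = 9 + 0 = 9
  C2 = 9 + 9 = 18
  F5 = 9 + 9 = 18
  G11 = 18 - 18 = 0

After the edit, cleaning proceeds:
  E2: a read changed (A12 4->8) — executes, giving -9 — identical to its old value.
  E3: dirty, but its reads are unchanged (E6 unchanged, E2 unchanged); cached 0 stands.
  B1: dirty, but its reads are unchanged (H2 unchanged, E3 unchanged); cached 9 stands.
  C2: dirty, but its reads are unchanged (B1 unchanged, H2 unchanged); cached 18 stands.
  F5: dirty, but its reads are unchanged (H2 unchanged, B1 unchanged); cached 18 stands.
  G11: dirty, but its reads are unchanged (F5 unchanged, C2 unchanged); cached 0 stands.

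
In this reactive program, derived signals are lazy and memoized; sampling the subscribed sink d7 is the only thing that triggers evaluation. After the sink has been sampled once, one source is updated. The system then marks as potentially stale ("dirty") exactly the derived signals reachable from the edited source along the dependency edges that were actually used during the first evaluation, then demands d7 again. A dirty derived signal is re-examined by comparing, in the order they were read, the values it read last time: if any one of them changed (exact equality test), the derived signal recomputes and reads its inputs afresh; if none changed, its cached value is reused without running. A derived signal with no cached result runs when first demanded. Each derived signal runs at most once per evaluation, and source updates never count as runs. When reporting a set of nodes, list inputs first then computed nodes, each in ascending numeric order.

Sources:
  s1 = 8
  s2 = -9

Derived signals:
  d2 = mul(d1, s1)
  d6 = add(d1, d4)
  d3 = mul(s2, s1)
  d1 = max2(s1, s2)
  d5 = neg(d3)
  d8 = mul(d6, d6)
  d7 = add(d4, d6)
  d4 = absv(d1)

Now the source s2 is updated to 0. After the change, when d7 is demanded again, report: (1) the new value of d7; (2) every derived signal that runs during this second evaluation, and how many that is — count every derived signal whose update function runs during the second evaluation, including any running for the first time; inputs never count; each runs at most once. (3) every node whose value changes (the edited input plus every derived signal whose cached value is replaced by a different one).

Demanding d7 again yields 24.
1 derived signals run: d1.
The nodes whose values change: s2.
Note the absorption at d1: it re-runs yet its value is the same, leaving the output's value untouched.

First demand of the output computes:
  d1 = max2(8, -9) = 8
  d4 = absv(8) = 8
  d6 = add(8, 8) = 16
  d7 = add(8, 16) = 24

After the edit, cleaning proceeds:
  d1: a read changed (s2 -9->0) — executes, giving 8 — identical to its old value.
  d4: dirty, but its reads are unchanged (d1 unchanged); cached 8 stands.
  d6: dirty, but its reads are unchanged (d1 unchanged, d4 unchanged); cached 16 stands.
  d7: dirty, but its reads are unchanged (d4 unchanged, d6 unchanged); cached 24 stands.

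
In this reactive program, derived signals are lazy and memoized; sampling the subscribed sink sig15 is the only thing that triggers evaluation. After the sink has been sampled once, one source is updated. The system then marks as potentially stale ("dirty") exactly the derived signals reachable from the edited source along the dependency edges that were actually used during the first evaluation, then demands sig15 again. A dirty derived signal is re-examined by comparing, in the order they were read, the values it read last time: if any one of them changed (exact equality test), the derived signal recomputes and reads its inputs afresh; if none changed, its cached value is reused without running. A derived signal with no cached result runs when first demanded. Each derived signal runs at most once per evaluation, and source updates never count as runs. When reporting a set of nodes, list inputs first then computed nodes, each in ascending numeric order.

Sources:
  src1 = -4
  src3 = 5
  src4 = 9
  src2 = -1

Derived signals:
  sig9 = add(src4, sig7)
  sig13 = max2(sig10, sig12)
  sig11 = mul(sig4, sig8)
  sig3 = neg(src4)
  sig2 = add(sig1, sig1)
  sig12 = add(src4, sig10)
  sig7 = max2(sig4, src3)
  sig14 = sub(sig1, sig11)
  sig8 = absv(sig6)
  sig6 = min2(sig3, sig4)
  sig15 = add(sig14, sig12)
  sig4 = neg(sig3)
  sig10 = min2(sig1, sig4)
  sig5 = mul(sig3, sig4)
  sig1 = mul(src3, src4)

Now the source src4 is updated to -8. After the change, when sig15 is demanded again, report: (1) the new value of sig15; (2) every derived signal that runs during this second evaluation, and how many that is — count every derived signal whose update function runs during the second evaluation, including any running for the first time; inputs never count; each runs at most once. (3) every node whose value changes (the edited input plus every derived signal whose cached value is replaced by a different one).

First demand of the output computes:
  sig1 = mul(5, 9) = 45
  sig3 = neg(9) = -9
  sig4 = neg(-9) = 9
  sig6 = min2(-9, 9) = -9
  sig8 = absv(-9) = 9
  sig10 = min2(45, 9) = 9
  sig11 = mul(9, 9) = 81
  sig12 = add(9, 9) = 18
  sig14 = sub(45, 81) = -36
  sig15 = add(-36, 18) = -18

After the edit, cleaning proceeds:
  sig1: a read changed (src4 9->-8) — executes, giving -40.
  sig3: a read changed (src4 9->-8) — executes, giving 8.
  sig4: a read changed (sig3 -9->8) — executes, giving -8.
  sig6: a read changed (sig3 -9->8; sig4 9->-8) — executes, giving -8.
  sig8: a read changed (sig6 -9->-8) — executes, giving 8.
  sig10: a read changed (sig1 45->-40; sig4 9->-8) — executes, giving -40.
  sig11: a read changed (sig4 9->-8; sig8 9->8) — executes, giving -64.
  sig12: a read changed (src4 9->-8; sig10 9->-40) — executes, giving -48.
  sig14: a read changed (sig1 45->-40; sig11 81->-64) — executes, giving 24.
  sig15: a read changed (sig14 -36->24; sig12 18->-48) — executes, giving -24.

Demanding sig15 again yields -24.
10 derived signals run: sig1, sig3, sig4, sig6, sig8, sig10, sig11, sig12, sig14, sig15.
The nodes whose values change: src4, sig1, sig3, sig4, sig6, sig8, sig10, sig11, sig12, sig14, sig15.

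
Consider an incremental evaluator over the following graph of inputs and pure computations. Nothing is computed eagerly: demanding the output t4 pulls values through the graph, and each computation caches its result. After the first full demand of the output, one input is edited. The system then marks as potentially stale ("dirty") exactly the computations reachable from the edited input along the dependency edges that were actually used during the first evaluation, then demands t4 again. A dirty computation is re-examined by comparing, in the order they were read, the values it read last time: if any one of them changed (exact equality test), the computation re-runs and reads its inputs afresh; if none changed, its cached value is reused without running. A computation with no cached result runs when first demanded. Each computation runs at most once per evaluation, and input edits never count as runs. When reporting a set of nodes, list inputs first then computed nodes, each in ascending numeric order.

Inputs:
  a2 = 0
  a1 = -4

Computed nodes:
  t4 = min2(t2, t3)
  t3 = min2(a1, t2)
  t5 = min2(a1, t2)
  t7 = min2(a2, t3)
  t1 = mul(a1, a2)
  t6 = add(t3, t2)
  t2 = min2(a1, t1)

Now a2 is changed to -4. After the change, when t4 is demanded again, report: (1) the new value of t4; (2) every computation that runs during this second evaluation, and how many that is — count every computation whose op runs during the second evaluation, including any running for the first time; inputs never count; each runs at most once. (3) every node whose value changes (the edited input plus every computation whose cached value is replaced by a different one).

Initial pass — values computed on the first demand:
  t1 = mul(-4, 0) = 0
  t2 = min2(-4, 0) = -4
  t3 = min2(-4, -4) = -4
  t4 = min2(-4, -4) = -4

Second demand — change propagation:
  t1: re-runs because a2 0->-4; new result 16.
  t2: re-runs because t1 0->16; new result -4 (unchanged).
  t3: re-examined; everything it read last time is the same (a1 unchanged, t2 unchanged) — cache -4 kept, no run.
  t4: re-examined; everything it read last time is the same (t2 unchanged, t3 unchanged) — cache -4 kept, no run.

The important point: t2 recomputes to an identical value, and the output ends up unchanged.

t4 now evaluates to -4.
Run set: t1, t2 (2 run).
Changed values: a2, t1.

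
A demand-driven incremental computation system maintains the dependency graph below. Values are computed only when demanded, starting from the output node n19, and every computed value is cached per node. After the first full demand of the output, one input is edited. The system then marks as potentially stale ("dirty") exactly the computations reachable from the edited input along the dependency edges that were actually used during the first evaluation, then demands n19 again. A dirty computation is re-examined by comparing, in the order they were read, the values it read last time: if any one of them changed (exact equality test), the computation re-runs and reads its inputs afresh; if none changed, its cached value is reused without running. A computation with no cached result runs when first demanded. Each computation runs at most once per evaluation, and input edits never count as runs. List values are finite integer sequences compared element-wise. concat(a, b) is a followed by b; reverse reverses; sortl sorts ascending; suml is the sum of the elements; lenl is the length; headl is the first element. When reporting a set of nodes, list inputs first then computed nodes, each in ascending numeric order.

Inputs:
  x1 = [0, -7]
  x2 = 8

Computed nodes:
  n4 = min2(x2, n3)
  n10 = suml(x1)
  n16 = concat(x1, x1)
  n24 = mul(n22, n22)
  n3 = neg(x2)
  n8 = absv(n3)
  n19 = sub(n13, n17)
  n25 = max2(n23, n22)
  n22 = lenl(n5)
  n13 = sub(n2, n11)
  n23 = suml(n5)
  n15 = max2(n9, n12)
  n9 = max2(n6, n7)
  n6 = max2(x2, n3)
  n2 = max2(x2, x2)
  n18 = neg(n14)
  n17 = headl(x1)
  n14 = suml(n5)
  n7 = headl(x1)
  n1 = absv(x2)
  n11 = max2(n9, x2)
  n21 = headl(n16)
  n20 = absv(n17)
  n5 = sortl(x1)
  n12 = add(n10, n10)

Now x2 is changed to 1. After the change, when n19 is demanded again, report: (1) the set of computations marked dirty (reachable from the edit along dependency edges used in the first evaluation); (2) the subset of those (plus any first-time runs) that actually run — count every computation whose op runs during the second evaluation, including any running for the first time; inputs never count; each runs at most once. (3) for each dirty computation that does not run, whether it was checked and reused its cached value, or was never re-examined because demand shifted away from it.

First evaluation (everything demanded from the output):
  n2 = max2(8, 8) = 8
  n3 = neg(8) = -8
  n6 = max2(8, -8) = 8
  n7 = headl([0, -7]) = 0
  n9 = max2(8, 0) = 8
  n11 = max2(8, 8) = 8
  n13 = sub(8, 8) = 0
  n17 = headl([0, -7]) = 0
  n19 = sub(0, 0) = 0

Propagation after the edit:
  n2: runs — x2 8->1; x2 8->1; result 1.
  n3: runs — x2 8->1; result -1.
  n6: runs — x2 8->1; n3 -8->-1; result 1.
  n9: runs — n6 8->1; result 1.
  n11: runs — n9 8->1; x2 8->1; result 1.
  n13: runs — n2 8->1; n11 8->1; result 0 (same value as before).
  n19: checked — values it read are unchanged (n13 unchanged, n17 unchanged); reused cached 0 without running.

Key observation: the change is absorbed at n13 — it re-runs but produces the same value, and the output's value is unchanged.

Marked dirty: n2, n3, n6, n9, n11, n13, n19.
Computations that run: n2, n3, n6, n9, n11, n13 — 6 in total.
Checked but reused from cache: n19.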